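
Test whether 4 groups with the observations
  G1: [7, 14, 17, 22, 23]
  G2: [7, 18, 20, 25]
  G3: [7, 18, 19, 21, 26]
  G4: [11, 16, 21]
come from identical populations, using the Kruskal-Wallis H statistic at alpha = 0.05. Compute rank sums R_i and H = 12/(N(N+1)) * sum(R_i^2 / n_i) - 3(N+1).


Step 1: Combine all N = 17 observations and assign midranks.
sorted (value, group, rank): (7,G1,2), (7,G2,2), (7,G3,2), (11,G4,4), (14,G1,5), (16,G4,6), (17,G1,7), (18,G2,8.5), (18,G3,8.5), (19,G3,10), (20,G2,11), (21,G3,12.5), (21,G4,12.5), (22,G1,14), (23,G1,15), (25,G2,16), (26,G3,17)
Step 2: Sum ranks within each group.
R_1 = 43 (n_1 = 5)
R_2 = 37.5 (n_2 = 4)
R_3 = 50 (n_3 = 5)
R_4 = 22.5 (n_4 = 3)
Step 3: H = 12/(N(N+1)) * sum(R_i^2/n_i) - 3(N+1)
     = 12/(17*18) * (43^2/5 + 37.5^2/4 + 50^2/5 + 22.5^2/3) - 3*18
     = 0.039216 * 1390.11 - 54
     = 0.514216.
Step 4: Ties present; correction factor C = 1 - 36/(17^3 - 17) = 0.992647. Corrected H = 0.514216 / 0.992647 = 0.518025.
Step 5: Under H0, H ~ chi^2(3); p-value = 0.914914.
Step 6: alpha = 0.05. fail to reject H0.

H = 0.5180, df = 3, p = 0.914914, fail to reject H0.


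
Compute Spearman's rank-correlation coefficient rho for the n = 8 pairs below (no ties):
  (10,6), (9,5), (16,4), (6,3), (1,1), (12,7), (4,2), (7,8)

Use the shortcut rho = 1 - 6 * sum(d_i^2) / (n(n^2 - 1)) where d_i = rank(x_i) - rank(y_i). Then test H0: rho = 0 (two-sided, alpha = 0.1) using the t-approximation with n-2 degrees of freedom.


Step 1: Rank x and y separately (midranks; no ties here).
rank(x): 10->6, 9->5, 16->8, 6->3, 1->1, 12->7, 4->2, 7->4
rank(y): 6->6, 5->5, 4->4, 3->3, 1->1, 7->7, 2->2, 8->8
Step 2: d_i = R_x(i) - R_y(i); compute d_i^2.
  (6-6)^2=0, (5-5)^2=0, (8-4)^2=16, (3-3)^2=0, (1-1)^2=0, (7-7)^2=0, (2-2)^2=0, (4-8)^2=16
sum(d^2) = 32.
Step 3: rho = 1 - 6*32 / (8*(8^2 - 1)) = 1 - 192/504 = 0.619048.
Step 4: Under H0, t = rho * sqrt((n-2)/(1-rho^2)) = 1.9308 ~ t(6).
Step 5: Two-sided p-value from the t-distribution with 6 df = 0.101733.
Step 6: alpha = 0.1. fail to reject H0.

rho = 0.6190, p = 0.101733, fail to reject H0 at alpha = 0.1.


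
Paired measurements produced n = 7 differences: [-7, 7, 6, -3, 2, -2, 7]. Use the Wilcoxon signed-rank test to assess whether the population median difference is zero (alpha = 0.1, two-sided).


Step 1: Drop any zero differences (none here) and take |d_i|.
|d| = [7, 7, 6, 3, 2, 2, 7]
Step 2: Midrank |d_i| (ties get averaged ranks).
ranks: |7|->6, |7|->6, |6|->4, |3|->3, |2|->1.5, |2|->1.5, |7|->6
Step 3: Attach original signs; sum ranks with positive sign and with negative sign.
W+ = 6 + 4 + 1.5 + 6 = 17.5
W- = 6 + 3 + 1.5 = 10.5
(Check: W+ + W- = 28 should equal n(n+1)/2 = 28.)
Step 4: Test statistic W = min(W+, W-) = 10.5.
Step 5: Ties in |d|, so use the tie-corrected normal approximation.
        E[W] = n(n+1)/4 = 7*8/4 = 14.
        Tie groups: |d|=2 (t=2), |d|=7 (t=3); sum(t^3 - t) = 30.
        Var[W] = n(n+1)(2n+1)/24 - sum(t^3-t)/48 = 840/24 - 30/48 = 34.375.
        z = (W - E[W]) / sqrt(Var[W]) = (10.5 - 14) / 5.8630 = -0.5970.
        Two-sided p = 2*Phi(z) = 0.550533.
Step 6: alpha = 0.1. fail to reject H0.

W+ = 17.5, W- = 10.5, W = min = 10.5, p = 0.550533, fail to reject H0.


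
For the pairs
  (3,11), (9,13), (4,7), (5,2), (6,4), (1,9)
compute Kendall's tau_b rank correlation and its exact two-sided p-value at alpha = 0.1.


Step 1: Enumerate the 15 unordered pairs (i,j) with i<j and classify each by sign(x_j-x_i) * sign(y_j-y_i).
  (1,2):dx=+6,dy=+2->C; (1,3):dx=+1,dy=-4->D; (1,4):dx=+2,dy=-9->D; (1,5):dx=+3,dy=-7->D
  (1,6):dx=-2,dy=-2->C; (2,3):dx=-5,dy=-6->C; (2,4):dx=-4,dy=-11->C; (2,5):dx=-3,dy=-9->C
  (2,6):dx=-8,dy=-4->C; (3,4):dx=+1,dy=-5->D; (3,5):dx=+2,dy=-3->D; (3,6):dx=-3,dy=+2->D
  (4,5):dx=+1,dy=+2->C; (4,6):dx=-4,dy=+7->D; (5,6):dx=-5,dy=+5->D
Step 2: C = 7, D = 8, total pairs = 15.
Step 3: tau = (C - D)/(n(n-1)/2) = (7 - 8)/15 = -0.066667.
Step 4: Exact two-sided p-value (enumerate n! = 720 permutations of y under H0): p = 1.000000.
Step 5: alpha = 0.1. fail to reject H0.

tau_b = -0.0667 (C=7, D=8), p = 1.000000, fail to reject H0.


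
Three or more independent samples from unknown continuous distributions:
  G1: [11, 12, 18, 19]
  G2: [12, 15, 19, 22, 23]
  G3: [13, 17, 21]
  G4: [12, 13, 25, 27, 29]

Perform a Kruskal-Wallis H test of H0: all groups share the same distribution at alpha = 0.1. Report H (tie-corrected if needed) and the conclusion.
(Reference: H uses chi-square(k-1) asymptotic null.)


Step 1: Combine all N = 17 observations and assign midranks.
sorted (value, group, rank): (11,G1,1), (12,G1,3), (12,G2,3), (12,G4,3), (13,G3,5.5), (13,G4,5.5), (15,G2,7), (17,G3,8), (18,G1,9), (19,G1,10.5), (19,G2,10.5), (21,G3,12), (22,G2,13), (23,G2,14), (25,G4,15), (27,G4,16), (29,G4,17)
Step 2: Sum ranks within each group.
R_1 = 23.5 (n_1 = 4)
R_2 = 47.5 (n_2 = 5)
R_3 = 25.5 (n_3 = 3)
R_4 = 56.5 (n_4 = 5)
Step 3: H = 12/(N(N+1)) * sum(R_i^2/n_i) - 3(N+1)
     = 12/(17*18) * (23.5^2/4 + 47.5^2/5 + 25.5^2/3 + 56.5^2/5) - 3*18
     = 0.039216 * 1444.51 - 54
     = 2.647549.
Step 4: Ties present; correction factor C = 1 - 36/(17^3 - 17) = 0.992647. Corrected H = 2.647549 / 0.992647 = 2.667160.
Step 5: Under H0, H ~ chi^2(3); p-value = 0.445837.
Step 6: alpha = 0.1. fail to reject H0.

H = 2.6672, df = 3, p = 0.445837, fail to reject H0.


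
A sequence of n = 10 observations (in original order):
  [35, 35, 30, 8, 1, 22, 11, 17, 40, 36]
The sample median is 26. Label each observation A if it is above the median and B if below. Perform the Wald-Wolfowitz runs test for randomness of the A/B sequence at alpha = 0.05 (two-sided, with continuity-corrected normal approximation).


Step 1: Compute median = 26; label A = above, B = below.
Labels in order: AAABBBBBAA  (n_A = 5, n_B = 5)
Step 2: Count runs R = 3.
Step 3: Under H0 (random ordering), E[R] = 2*n_A*n_B/(n_A+n_B) + 1 = 2*5*5/10 + 1 = 6.0000.
        Var[R] = 2*n_A*n_B*(2*n_A*n_B - n_A - n_B) / ((n_A+n_B)^2 * (n_A+n_B-1)) = 2000/900 = 2.2222.
        SD[R] = 1.4907.
Step 4: Continuity-corrected z = (R + 0.5 - E[R]) / SD[R] = (3 + 0.5 - 6.0000) / 1.4907 = -1.6771.
Step 5: Two-sided p-value via normal approximation = 2*(1 - Phi(|z|)) = 0.093533.
Step 6: alpha = 0.05. fail to reject H0.

R = 3, z = -1.6771, p = 0.093533, fail to reject H0.


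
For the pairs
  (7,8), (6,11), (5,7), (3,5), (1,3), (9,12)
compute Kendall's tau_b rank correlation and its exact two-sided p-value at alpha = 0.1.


Step 1: Enumerate the 15 unordered pairs (i,j) with i<j and classify each by sign(x_j-x_i) * sign(y_j-y_i).
  (1,2):dx=-1,dy=+3->D; (1,3):dx=-2,dy=-1->C; (1,4):dx=-4,dy=-3->C; (1,5):dx=-6,dy=-5->C
  (1,6):dx=+2,dy=+4->C; (2,3):dx=-1,dy=-4->C; (2,4):dx=-3,dy=-6->C; (2,5):dx=-5,dy=-8->C
  (2,6):dx=+3,dy=+1->C; (3,4):dx=-2,dy=-2->C; (3,5):dx=-4,dy=-4->C; (3,6):dx=+4,dy=+5->C
  (4,5):dx=-2,dy=-2->C; (4,6):dx=+6,dy=+7->C; (5,6):dx=+8,dy=+9->C
Step 2: C = 14, D = 1, total pairs = 15.
Step 3: tau = (C - D)/(n(n-1)/2) = (14 - 1)/15 = 0.866667.
Step 4: Exact two-sided p-value (enumerate n! = 720 permutations of y under H0): p = 0.016667.
Step 5: alpha = 0.1. reject H0.

tau_b = 0.8667 (C=14, D=1), p = 0.016667, reject H0.


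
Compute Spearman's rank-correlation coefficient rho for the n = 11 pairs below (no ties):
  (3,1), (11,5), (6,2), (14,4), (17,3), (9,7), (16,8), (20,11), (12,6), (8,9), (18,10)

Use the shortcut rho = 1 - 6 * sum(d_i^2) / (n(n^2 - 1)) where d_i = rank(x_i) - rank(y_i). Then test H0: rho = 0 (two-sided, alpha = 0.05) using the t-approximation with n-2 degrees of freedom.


Step 1: Rank x and y separately (midranks; no ties here).
rank(x): 3->1, 11->5, 6->2, 14->7, 17->9, 9->4, 16->8, 20->11, 12->6, 8->3, 18->10
rank(y): 1->1, 5->5, 2->2, 4->4, 3->3, 7->7, 8->8, 11->11, 6->6, 9->9, 10->10
Step 2: d_i = R_x(i) - R_y(i); compute d_i^2.
  (1-1)^2=0, (5-5)^2=0, (2-2)^2=0, (7-4)^2=9, (9-3)^2=36, (4-7)^2=9, (8-8)^2=0, (11-11)^2=0, (6-6)^2=0, (3-9)^2=36, (10-10)^2=0
sum(d^2) = 90.
Step 3: rho = 1 - 6*90 / (11*(11^2 - 1)) = 1 - 540/1320 = 0.590909.
Step 4: Under H0, t = rho * sqrt((n-2)/(1-rho^2)) = 2.1974 ~ t(9).
Step 5: Two-sided p-value from the t-distribution with 9 df = 0.055576.
Step 6: alpha = 0.05. fail to reject H0.

rho = 0.5909, p = 0.055576, fail to reject H0 at alpha = 0.05.


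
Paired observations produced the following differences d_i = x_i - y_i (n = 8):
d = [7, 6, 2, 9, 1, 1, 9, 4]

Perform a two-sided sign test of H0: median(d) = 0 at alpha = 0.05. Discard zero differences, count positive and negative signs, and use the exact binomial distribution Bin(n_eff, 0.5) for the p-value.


Step 1: Discard zero differences. Original n = 8; n_eff = number of nonzero differences = 8.
Nonzero differences (with sign): +7, +6, +2, +9, +1, +1, +9, +4
Step 2: Count signs: positive = 8, negative = 0.
Step 3: Under H0: P(positive) = 0.5, so the number of positives S ~ Bin(8, 0.5).
Step 4: Two-sided exact p-value = sum of Bin(8,0.5) probabilities at or below the observed probability = 0.007812.
Step 5: alpha = 0.05. reject H0.

n_eff = 8, pos = 8, neg = 0, p = 0.007812, reject H0.


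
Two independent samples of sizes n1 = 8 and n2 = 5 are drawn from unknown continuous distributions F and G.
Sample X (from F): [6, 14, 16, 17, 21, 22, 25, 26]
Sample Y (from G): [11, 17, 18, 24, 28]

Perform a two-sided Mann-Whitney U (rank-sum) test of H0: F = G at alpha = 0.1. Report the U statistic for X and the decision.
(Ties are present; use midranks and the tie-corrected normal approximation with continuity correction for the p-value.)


Step 1: Combine and sort all 13 observations; assign midranks.
sorted (value, group): (6,X), (11,Y), (14,X), (16,X), (17,X), (17,Y), (18,Y), (21,X), (22,X), (24,Y), (25,X), (26,X), (28,Y)
ranks: 6->1, 11->2, 14->3, 16->4, 17->5.5, 17->5.5, 18->7, 21->8, 22->9, 24->10, 25->11, 26->12, 28->13
Step 2: Rank sum for X: R1 = 1 + 3 + 4 + 5.5 + 8 + 9 + 11 + 12 = 53.5.
Step 3: U_X = R1 - n1(n1+1)/2 = 53.5 - 8*9/2 = 53.5 - 36 = 17.5.
       U_Y = n1*n2 - U_X = 40 - 17.5 = 22.5.
Step 4: Ties are present, so use the tie-corrected normal approximation (with continuity correction) for the p-value.
Step 5: p-value = 0.769390; compare to alpha = 0.1. fail to reject H0.

U_X = 17.5, p = 0.769390, fail to reject H0 at alpha = 0.1.


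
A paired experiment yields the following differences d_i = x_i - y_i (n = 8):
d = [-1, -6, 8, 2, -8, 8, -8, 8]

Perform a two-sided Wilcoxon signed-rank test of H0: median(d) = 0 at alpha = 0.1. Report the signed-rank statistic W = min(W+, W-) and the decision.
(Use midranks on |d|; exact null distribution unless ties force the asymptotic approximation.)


Step 1: Drop any zero differences (none here) and take |d_i|.
|d| = [1, 6, 8, 2, 8, 8, 8, 8]
Step 2: Midrank |d_i| (ties get averaged ranks).
ranks: |1|->1, |6|->3, |8|->6, |2|->2, |8|->6, |8|->6, |8|->6, |8|->6
Step 3: Attach original signs; sum ranks with positive sign and with negative sign.
W+ = 6 + 2 + 6 + 6 = 20
W- = 1 + 3 + 6 + 6 = 16
(Check: W+ + W- = 36 should equal n(n+1)/2 = 36.)
Step 4: Test statistic W = min(W+, W-) = 16.
Step 5: Ties in |d|, so use the tie-corrected normal approximation.
        E[W] = n(n+1)/4 = 8*9/4 = 18.
        Tie groups: |d|=8 (t=5); sum(t^3 - t) = 120.
        Var[W] = n(n+1)(2n+1)/24 - sum(t^3-t)/48 = 1224/24 - 120/48 = 48.5.
        z = (W - E[W]) / sqrt(Var[W]) = (16 - 18) / 6.9642 = -0.2872.
        Two-sided p = 2*Phi(z) = 0.773972.
Step 6: alpha = 0.1. fail to reject H0.

W+ = 20, W- = 16, W = min = 16, p = 0.773972, fail to reject H0.


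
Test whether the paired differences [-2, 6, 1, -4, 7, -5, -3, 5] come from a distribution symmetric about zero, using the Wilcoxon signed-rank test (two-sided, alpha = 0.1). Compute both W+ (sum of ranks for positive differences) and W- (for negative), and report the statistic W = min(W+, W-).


Step 1: Drop any zero differences (none here) and take |d_i|.
|d| = [2, 6, 1, 4, 7, 5, 3, 5]
Step 2: Midrank |d_i| (ties get averaged ranks).
ranks: |2|->2, |6|->7, |1|->1, |4|->4, |7|->8, |5|->5.5, |3|->3, |5|->5.5
Step 3: Attach original signs; sum ranks with positive sign and with negative sign.
W+ = 7 + 1 + 8 + 5.5 = 21.5
W- = 2 + 4 + 5.5 + 3 = 14.5
(Check: W+ + W- = 36 should equal n(n+1)/2 = 36.)
Step 4: Test statistic W = min(W+, W-) = 14.5.
Step 5: Ties in |d|, so use the tie-corrected normal approximation.
        E[W] = n(n+1)/4 = 8*9/4 = 18.
        Tie groups: |d|=5 (t=2); sum(t^3 - t) = 6.
        Var[W] = n(n+1)(2n+1)/24 - sum(t^3-t)/48 = 1224/24 - 6/48 = 50.875.
        z = (W - E[W]) / sqrt(Var[W]) = (14.5 - 18) / 7.1327 = -0.4907.
        Two-sided p = 2*Phi(z) = 0.623639.
Step 6: alpha = 0.1. fail to reject H0.

W+ = 21.5, W- = 14.5, W = min = 14.5, p = 0.623639, fail to reject H0.


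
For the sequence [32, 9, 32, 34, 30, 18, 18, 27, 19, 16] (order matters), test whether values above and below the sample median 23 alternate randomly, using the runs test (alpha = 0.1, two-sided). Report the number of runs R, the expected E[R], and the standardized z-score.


Step 1: Compute median = 23; label A = above, B = below.
Labels in order: ABAAABBABB  (n_A = 5, n_B = 5)
Step 2: Count runs R = 6.
Step 3: Under H0 (random ordering), E[R] = 2*n_A*n_B/(n_A+n_B) + 1 = 2*5*5/10 + 1 = 6.0000.
        Var[R] = 2*n_A*n_B*(2*n_A*n_B - n_A - n_B) / ((n_A+n_B)^2 * (n_A+n_B-1)) = 2000/900 = 2.2222.
        SD[R] = 1.4907.
Step 4: R = E[R], so z = 0 with no continuity correction.
Step 5: Two-sided p-value via normal approximation = 2*(1 - Phi(|z|)) = 1.000000.
Step 6: alpha = 0.1. fail to reject H0.

R = 6, z = 0.0000, p = 1.000000, fail to reject H0.


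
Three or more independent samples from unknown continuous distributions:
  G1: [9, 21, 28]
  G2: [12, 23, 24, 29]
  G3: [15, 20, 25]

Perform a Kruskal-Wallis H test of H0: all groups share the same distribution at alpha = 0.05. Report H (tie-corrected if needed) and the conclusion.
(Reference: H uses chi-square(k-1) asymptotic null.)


Step 1: Combine all N = 10 observations and assign midranks.
sorted (value, group, rank): (9,G1,1), (12,G2,2), (15,G3,3), (20,G3,4), (21,G1,5), (23,G2,6), (24,G2,7), (25,G3,8), (28,G1,9), (29,G2,10)
Step 2: Sum ranks within each group.
R_1 = 15 (n_1 = 3)
R_2 = 25 (n_2 = 4)
R_3 = 15 (n_3 = 3)
Step 3: H = 12/(N(N+1)) * sum(R_i^2/n_i) - 3(N+1)
     = 12/(10*11) * (15^2/3 + 25^2/4 + 15^2/3) - 3*11
     = 0.109091 * 306.25 - 33
     = 0.409091.
Step 4: No ties, so H is used without correction.
Step 5: Under H0, H ~ chi^2(2); p-value = 0.815018.
Step 6: alpha = 0.05. fail to reject H0.

H = 0.4091, df = 2, p = 0.815018, fail to reject H0.


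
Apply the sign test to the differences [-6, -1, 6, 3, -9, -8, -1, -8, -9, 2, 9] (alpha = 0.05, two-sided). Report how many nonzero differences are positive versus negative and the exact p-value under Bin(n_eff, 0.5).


Step 1: Discard zero differences. Original n = 11; n_eff = number of nonzero differences = 11.
Nonzero differences (with sign): -6, -1, +6, +3, -9, -8, -1, -8, -9, +2, +9
Step 2: Count signs: positive = 4, negative = 7.
Step 3: Under H0: P(positive) = 0.5, so the number of positives S ~ Bin(11, 0.5).
Step 4: Two-sided exact p-value = sum of Bin(11,0.5) probabilities at or below the observed probability = 0.548828.
Step 5: alpha = 0.05. fail to reject H0.

n_eff = 11, pos = 4, neg = 7, p = 0.548828, fail to reject H0.


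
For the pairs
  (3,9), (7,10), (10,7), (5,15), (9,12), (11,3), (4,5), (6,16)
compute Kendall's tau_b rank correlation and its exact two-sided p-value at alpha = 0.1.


Step 1: Enumerate the 28 unordered pairs (i,j) with i<j and classify each by sign(x_j-x_i) * sign(y_j-y_i).
  (1,2):dx=+4,dy=+1->C; (1,3):dx=+7,dy=-2->D; (1,4):dx=+2,dy=+6->C; (1,5):dx=+6,dy=+3->C
  (1,6):dx=+8,dy=-6->D; (1,7):dx=+1,dy=-4->D; (1,8):dx=+3,dy=+7->C; (2,3):dx=+3,dy=-3->D
  (2,4):dx=-2,dy=+5->D; (2,5):dx=+2,dy=+2->C; (2,6):dx=+4,dy=-7->D; (2,7):dx=-3,dy=-5->C
  (2,8):dx=-1,dy=+6->D; (3,4):dx=-5,dy=+8->D; (3,5):dx=-1,dy=+5->D; (3,6):dx=+1,dy=-4->D
  (3,7):dx=-6,dy=-2->C; (3,8):dx=-4,dy=+9->D; (4,5):dx=+4,dy=-3->D; (4,6):dx=+6,dy=-12->D
  (4,7):dx=-1,dy=-10->C; (4,8):dx=+1,dy=+1->C; (5,6):dx=+2,dy=-9->D; (5,7):dx=-5,dy=-7->C
  (5,8):dx=-3,dy=+4->D; (6,7):dx=-7,dy=+2->D; (6,8):dx=-5,dy=+13->D; (7,8):dx=+2,dy=+11->C
Step 2: C = 11, D = 17, total pairs = 28.
Step 3: tau = (C - D)/(n(n-1)/2) = (11 - 17)/28 = -0.214286.
Step 4: Exact two-sided p-value (enumerate n! = 40320 permutations of y under H0): p = 0.548413.
Step 5: alpha = 0.1. fail to reject H0.

tau_b = -0.2143 (C=11, D=17), p = 0.548413, fail to reject H0.


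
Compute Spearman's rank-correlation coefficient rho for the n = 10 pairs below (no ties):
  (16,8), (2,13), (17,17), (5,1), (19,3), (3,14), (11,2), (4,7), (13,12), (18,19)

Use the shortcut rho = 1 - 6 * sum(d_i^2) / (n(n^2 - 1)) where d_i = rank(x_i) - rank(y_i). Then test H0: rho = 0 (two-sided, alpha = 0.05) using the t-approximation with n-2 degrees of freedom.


Step 1: Rank x and y separately (midranks; no ties here).
rank(x): 16->7, 2->1, 17->8, 5->4, 19->10, 3->2, 11->5, 4->3, 13->6, 18->9
rank(y): 8->5, 13->7, 17->9, 1->1, 3->3, 14->8, 2->2, 7->4, 12->6, 19->10
Step 2: d_i = R_x(i) - R_y(i); compute d_i^2.
  (7-5)^2=4, (1-7)^2=36, (8-9)^2=1, (4-1)^2=9, (10-3)^2=49, (2-8)^2=36, (5-2)^2=9, (3-4)^2=1, (6-6)^2=0, (9-10)^2=1
sum(d^2) = 146.
Step 3: rho = 1 - 6*146 / (10*(10^2 - 1)) = 1 - 876/990 = 0.115152.
Step 4: Under H0, t = rho * sqrt((n-2)/(1-rho^2)) = 0.3279 ~ t(8).
Step 5: Two-sided p-value from the t-distribution with 8 df = 0.751420.
Step 6: alpha = 0.05. fail to reject H0.

rho = 0.1152, p = 0.751420, fail to reject H0 at alpha = 0.05.


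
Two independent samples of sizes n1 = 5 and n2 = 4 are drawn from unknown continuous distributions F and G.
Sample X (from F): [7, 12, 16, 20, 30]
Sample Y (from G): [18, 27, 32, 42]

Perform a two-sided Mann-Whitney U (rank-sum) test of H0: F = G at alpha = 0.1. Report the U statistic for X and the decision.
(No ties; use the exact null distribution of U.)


Step 1: Combine and sort all 9 observations; assign midranks.
sorted (value, group): (7,X), (12,X), (16,X), (18,Y), (20,X), (27,Y), (30,X), (32,Y), (42,Y)
ranks: 7->1, 12->2, 16->3, 18->4, 20->5, 27->6, 30->7, 32->8, 42->9
Step 2: Rank sum for X: R1 = 1 + 2 + 3 + 5 + 7 = 18.
Step 3: U_X = R1 - n1(n1+1)/2 = 18 - 5*6/2 = 18 - 15 = 3.
       U_Y = n1*n2 - U_X = 20 - 3 = 17.
Step 4: No ties, so the exact null distribution of U (based on enumerating the C(9,5) = 126 equally likely rank assignments) gives the two-sided p-value.
Step 5: p-value = 0.111111; compare to alpha = 0.1. fail to reject H0.

U_X = 3, p = 0.111111, fail to reject H0 at alpha = 0.1.


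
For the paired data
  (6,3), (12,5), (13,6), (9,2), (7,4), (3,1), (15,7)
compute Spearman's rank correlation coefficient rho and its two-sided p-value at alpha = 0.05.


Step 1: Rank x and y separately (midranks; no ties here).
rank(x): 6->2, 12->5, 13->6, 9->4, 7->3, 3->1, 15->7
rank(y): 3->3, 5->5, 6->6, 2->2, 4->4, 1->1, 7->7
Step 2: d_i = R_x(i) - R_y(i); compute d_i^2.
  (2-3)^2=1, (5-5)^2=0, (6-6)^2=0, (4-2)^2=4, (3-4)^2=1, (1-1)^2=0, (7-7)^2=0
sum(d^2) = 6.
Step 3: rho = 1 - 6*6 / (7*(7^2 - 1)) = 1 - 36/336 = 0.892857.
Step 4: Under H0, t = rho * sqrt((n-2)/(1-rho^2)) = 4.4333 ~ t(5).
Step 5: Two-sided p-value from the t-distribution with 5 df = 0.006807.
Step 6: alpha = 0.05. reject H0.

rho = 0.8929, p = 0.006807, reject H0 at alpha = 0.05.


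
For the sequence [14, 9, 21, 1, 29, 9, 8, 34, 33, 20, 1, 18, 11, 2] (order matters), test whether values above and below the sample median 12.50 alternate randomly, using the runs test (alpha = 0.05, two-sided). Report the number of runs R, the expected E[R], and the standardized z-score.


Step 1: Compute median = 12.50; label A = above, B = below.
Labels in order: ABABABBAAABABB  (n_A = 7, n_B = 7)
Step 2: Count runs R = 10.
Step 3: Under H0 (random ordering), E[R] = 2*n_A*n_B/(n_A+n_B) + 1 = 2*7*7/14 + 1 = 8.0000.
        Var[R] = 2*n_A*n_B*(2*n_A*n_B - n_A - n_B) / ((n_A+n_B)^2 * (n_A+n_B-1)) = 8232/2548 = 3.2308.
        SD[R] = 1.7974.
Step 4: Continuity-corrected z = (R - 0.5 - E[R]) / SD[R] = (10 - 0.5 - 8.0000) / 1.7974 = 0.8345.
Step 5: Two-sided p-value via normal approximation = 2*(1 - Phi(|z|)) = 0.403986.
Step 6: alpha = 0.05. fail to reject H0.

R = 10, z = 0.8345, p = 0.403986, fail to reject H0.


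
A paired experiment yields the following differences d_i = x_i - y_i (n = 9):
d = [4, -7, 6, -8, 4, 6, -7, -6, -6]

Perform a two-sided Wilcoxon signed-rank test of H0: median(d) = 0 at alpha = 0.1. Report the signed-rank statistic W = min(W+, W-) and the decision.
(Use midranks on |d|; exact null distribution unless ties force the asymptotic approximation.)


Step 1: Drop any zero differences (none here) and take |d_i|.
|d| = [4, 7, 6, 8, 4, 6, 7, 6, 6]
Step 2: Midrank |d_i| (ties get averaged ranks).
ranks: |4|->1.5, |7|->7.5, |6|->4.5, |8|->9, |4|->1.5, |6|->4.5, |7|->7.5, |6|->4.5, |6|->4.5
Step 3: Attach original signs; sum ranks with positive sign and with negative sign.
W+ = 1.5 + 4.5 + 1.5 + 4.5 = 12
W- = 7.5 + 9 + 7.5 + 4.5 + 4.5 = 33
(Check: W+ + W- = 45 should equal n(n+1)/2 = 45.)
Step 4: Test statistic W = min(W+, W-) = 12.
Step 5: Ties in |d|, so use the tie-corrected normal approximation.
        E[W] = n(n+1)/4 = 9*10/4 = 22.5.
        Tie groups: |d|=4 (t=2), |d|=6 (t=4), |d|=7 (t=2); sum(t^3 - t) = 72.
        Var[W] = n(n+1)(2n+1)/24 - sum(t^3-t)/48 = 1710/24 - 72/48 = 69.75.
        z = (W - E[W]) / sqrt(Var[W]) = (12 - 22.5) / 8.3516 = -1.2572.
        Two-sided p = 2*Phi(z) = 0.208668.
Step 6: alpha = 0.1. fail to reject H0.

W+ = 12, W- = 33, W = min = 12, p = 0.208668, fail to reject H0.


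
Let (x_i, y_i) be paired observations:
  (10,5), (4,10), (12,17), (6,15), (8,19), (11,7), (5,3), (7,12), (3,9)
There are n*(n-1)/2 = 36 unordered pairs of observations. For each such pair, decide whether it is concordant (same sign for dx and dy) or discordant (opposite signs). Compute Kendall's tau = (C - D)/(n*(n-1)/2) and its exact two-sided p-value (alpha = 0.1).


Step 1: Enumerate the 36 unordered pairs (i,j) with i<j and classify each by sign(x_j-x_i) * sign(y_j-y_i).
  (1,2):dx=-6,dy=+5->D; (1,3):dx=+2,dy=+12->C; (1,4):dx=-4,dy=+10->D; (1,5):dx=-2,dy=+14->D
  (1,6):dx=+1,dy=+2->C; (1,7):dx=-5,dy=-2->C; (1,8):dx=-3,dy=+7->D; (1,9):dx=-7,dy=+4->D
  (2,3):dx=+8,dy=+7->C; (2,4):dx=+2,dy=+5->C; (2,5):dx=+4,dy=+9->C; (2,6):dx=+7,dy=-3->D
  (2,7):dx=+1,dy=-7->D; (2,8):dx=+3,dy=+2->C; (2,9):dx=-1,dy=-1->C; (3,4):dx=-6,dy=-2->C
  (3,5):dx=-4,dy=+2->D; (3,6):dx=-1,dy=-10->C; (3,7):dx=-7,dy=-14->C; (3,8):dx=-5,dy=-5->C
  (3,9):dx=-9,dy=-8->C; (4,5):dx=+2,dy=+4->C; (4,6):dx=+5,dy=-8->D; (4,7):dx=-1,dy=-12->C
  (4,8):dx=+1,dy=-3->D; (4,9):dx=-3,dy=-6->C; (5,6):dx=+3,dy=-12->D; (5,7):dx=-3,dy=-16->C
  (5,8):dx=-1,dy=-7->C; (5,9):dx=-5,dy=-10->C; (6,7):dx=-6,dy=-4->C; (6,8):dx=-4,dy=+5->D
  (6,9):dx=-8,dy=+2->D; (7,8):dx=+2,dy=+9->C; (7,9):dx=-2,dy=+6->D; (8,9):dx=-4,dy=-3->C
Step 2: C = 22, D = 14, total pairs = 36.
Step 3: tau = (C - D)/(n(n-1)/2) = (22 - 14)/36 = 0.222222.
Step 4: Exact two-sided p-value (enumerate n! = 362880 permutations of y under H0): p = 0.476709.
Step 5: alpha = 0.1. fail to reject H0.

tau_b = 0.2222 (C=22, D=14), p = 0.476709, fail to reject H0.


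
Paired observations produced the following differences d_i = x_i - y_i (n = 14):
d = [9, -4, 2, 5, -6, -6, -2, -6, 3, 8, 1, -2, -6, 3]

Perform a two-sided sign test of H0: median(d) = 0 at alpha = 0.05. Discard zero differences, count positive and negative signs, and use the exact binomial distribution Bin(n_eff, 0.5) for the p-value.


Step 1: Discard zero differences. Original n = 14; n_eff = number of nonzero differences = 14.
Nonzero differences (with sign): +9, -4, +2, +5, -6, -6, -2, -6, +3, +8, +1, -2, -6, +3
Step 2: Count signs: positive = 7, negative = 7.
Step 3: Under H0: P(positive) = 0.5, so the number of positives S ~ Bin(14, 0.5).
Step 4: Two-sided exact p-value = sum of Bin(14,0.5) probabilities at or below the observed probability = 1.000000.
Step 5: alpha = 0.05. fail to reject H0.

n_eff = 14, pos = 7, neg = 7, p = 1.000000, fail to reject H0.


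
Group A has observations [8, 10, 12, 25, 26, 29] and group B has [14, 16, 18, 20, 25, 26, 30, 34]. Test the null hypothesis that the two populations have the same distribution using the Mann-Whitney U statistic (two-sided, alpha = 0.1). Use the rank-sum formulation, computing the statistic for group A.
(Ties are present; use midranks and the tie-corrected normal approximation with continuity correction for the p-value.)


Step 1: Combine and sort all 14 observations; assign midranks.
sorted (value, group): (8,X), (10,X), (12,X), (14,Y), (16,Y), (18,Y), (20,Y), (25,X), (25,Y), (26,X), (26,Y), (29,X), (30,Y), (34,Y)
ranks: 8->1, 10->2, 12->3, 14->4, 16->5, 18->6, 20->7, 25->8.5, 25->8.5, 26->10.5, 26->10.5, 29->12, 30->13, 34->14
Step 2: Rank sum for X: R1 = 1 + 2 + 3 + 8.5 + 10.5 + 12 = 37.
Step 3: U_X = R1 - n1(n1+1)/2 = 37 - 6*7/2 = 37 - 21 = 16.
       U_Y = n1*n2 - U_X = 48 - 16 = 32.
Step 4: Ties are present, so use the tie-corrected normal approximation (with continuity correction) for the p-value.
Step 5: p-value = 0.331857; compare to alpha = 0.1. fail to reject H0.

U_X = 16, p = 0.331857, fail to reject H0 at alpha = 0.1.


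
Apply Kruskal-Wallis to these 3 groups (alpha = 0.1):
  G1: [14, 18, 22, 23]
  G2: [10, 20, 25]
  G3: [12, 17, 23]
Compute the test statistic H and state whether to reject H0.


Step 1: Combine all N = 10 observations and assign midranks.
sorted (value, group, rank): (10,G2,1), (12,G3,2), (14,G1,3), (17,G3,4), (18,G1,5), (20,G2,6), (22,G1,7), (23,G1,8.5), (23,G3,8.5), (25,G2,10)
Step 2: Sum ranks within each group.
R_1 = 23.5 (n_1 = 4)
R_2 = 17 (n_2 = 3)
R_3 = 14.5 (n_3 = 3)
Step 3: H = 12/(N(N+1)) * sum(R_i^2/n_i) - 3(N+1)
     = 12/(10*11) * (23.5^2/4 + 17^2/3 + 14.5^2/3) - 3*11
     = 0.109091 * 304.479 - 33
     = 0.215909.
Step 4: Ties present; correction factor C = 1 - 6/(10^3 - 10) = 0.993939. Corrected H = 0.215909 / 0.993939 = 0.217226.
Step 5: Under H0, H ~ chi^2(2); p-value = 0.897078.
Step 6: alpha = 0.1. fail to reject H0.

H = 0.2172, df = 2, p = 0.897078, fail to reject H0.


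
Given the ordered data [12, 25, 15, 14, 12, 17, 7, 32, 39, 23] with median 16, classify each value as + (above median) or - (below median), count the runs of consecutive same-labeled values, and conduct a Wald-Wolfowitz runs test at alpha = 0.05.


Step 1: Compute median = 16; label A = above, B = below.
Labels in order: BABBBABAAA  (n_A = 5, n_B = 5)
Step 2: Count runs R = 6.
Step 3: Under H0 (random ordering), E[R] = 2*n_A*n_B/(n_A+n_B) + 1 = 2*5*5/10 + 1 = 6.0000.
        Var[R] = 2*n_A*n_B*(2*n_A*n_B - n_A - n_B) / ((n_A+n_B)^2 * (n_A+n_B-1)) = 2000/900 = 2.2222.
        SD[R] = 1.4907.
Step 4: R = E[R], so z = 0 with no continuity correction.
Step 5: Two-sided p-value via normal approximation = 2*(1 - Phi(|z|)) = 1.000000.
Step 6: alpha = 0.05. fail to reject H0.

R = 6, z = 0.0000, p = 1.000000, fail to reject H0.


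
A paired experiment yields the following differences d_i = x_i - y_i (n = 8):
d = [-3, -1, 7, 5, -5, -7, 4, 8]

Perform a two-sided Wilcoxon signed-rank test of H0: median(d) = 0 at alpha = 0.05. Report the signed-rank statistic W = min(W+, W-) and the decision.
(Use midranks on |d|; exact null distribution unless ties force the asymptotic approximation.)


Step 1: Drop any zero differences (none here) and take |d_i|.
|d| = [3, 1, 7, 5, 5, 7, 4, 8]
Step 2: Midrank |d_i| (ties get averaged ranks).
ranks: |3|->2, |1|->1, |7|->6.5, |5|->4.5, |5|->4.5, |7|->6.5, |4|->3, |8|->8
Step 3: Attach original signs; sum ranks with positive sign and with negative sign.
W+ = 6.5 + 4.5 + 3 + 8 = 22
W- = 2 + 1 + 4.5 + 6.5 = 14
(Check: W+ + W- = 36 should equal n(n+1)/2 = 36.)
Step 4: Test statistic W = min(W+, W-) = 14.
Step 5: Ties in |d|, so use the tie-corrected normal approximation.
        E[W] = n(n+1)/4 = 8*9/4 = 18.
        Tie groups: |d|=5 (t=2), |d|=7 (t=2); sum(t^3 - t) = 12.
        Var[W] = n(n+1)(2n+1)/24 - sum(t^3-t)/48 = 1224/24 - 12/48 = 50.75.
        z = (W - E[W]) / sqrt(Var[W]) = (14 - 18) / 7.1239 = -0.5615.
        Two-sided p = 2*Phi(z) = 0.574464.
Step 6: alpha = 0.05. fail to reject H0.

W+ = 22, W- = 14, W = min = 14, p = 0.574464, fail to reject H0.


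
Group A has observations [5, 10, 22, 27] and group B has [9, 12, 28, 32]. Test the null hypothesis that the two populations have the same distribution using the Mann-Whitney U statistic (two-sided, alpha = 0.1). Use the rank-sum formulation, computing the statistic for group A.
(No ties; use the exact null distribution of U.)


Step 1: Combine and sort all 8 observations; assign midranks.
sorted (value, group): (5,X), (9,Y), (10,X), (12,Y), (22,X), (27,X), (28,Y), (32,Y)
ranks: 5->1, 9->2, 10->3, 12->4, 22->5, 27->6, 28->7, 32->8
Step 2: Rank sum for X: R1 = 1 + 3 + 5 + 6 = 15.
Step 3: U_X = R1 - n1(n1+1)/2 = 15 - 4*5/2 = 15 - 10 = 5.
       U_Y = n1*n2 - U_X = 16 - 5 = 11.
Step 4: No ties, so the exact null distribution of U (based on enumerating the C(8,4) = 70 equally likely rank assignments) gives the two-sided p-value.
Step 5: p-value = 0.485714; compare to alpha = 0.1. fail to reject H0.

U_X = 5, p = 0.485714, fail to reject H0 at alpha = 0.1.


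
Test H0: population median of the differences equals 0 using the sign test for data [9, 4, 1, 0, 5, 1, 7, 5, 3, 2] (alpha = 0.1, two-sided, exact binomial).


Step 1: Discard zero differences. Original n = 10; n_eff = number of nonzero differences = 9.
Nonzero differences (with sign): +9, +4, +1, +5, +1, +7, +5, +3, +2
Step 2: Count signs: positive = 9, negative = 0.
Step 3: Under H0: P(positive) = 0.5, so the number of positives S ~ Bin(9, 0.5).
Step 4: Two-sided exact p-value = sum of Bin(9,0.5) probabilities at or below the observed probability = 0.003906.
Step 5: alpha = 0.1. reject H0.

n_eff = 9, pos = 9, neg = 0, p = 0.003906, reject H0.


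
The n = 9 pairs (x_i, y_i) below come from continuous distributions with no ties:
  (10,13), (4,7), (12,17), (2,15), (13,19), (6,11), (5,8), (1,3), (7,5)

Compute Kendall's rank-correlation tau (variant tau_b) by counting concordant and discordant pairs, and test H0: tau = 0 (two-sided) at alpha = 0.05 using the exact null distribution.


Step 1: Enumerate the 36 unordered pairs (i,j) with i<j and classify each by sign(x_j-x_i) * sign(y_j-y_i).
  (1,2):dx=-6,dy=-6->C; (1,3):dx=+2,dy=+4->C; (1,4):dx=-8,dy=+2->D; (1,5):dx=+3,dy=+6->C
  (1,6):dx=-4,dy=-2->C; (1,7):dx=-5,dy=-5->C; (1,8):dx=-9,dy=-10->C; (1,9):dx=-3,dy=-8->C
  (2,3):dx=+8,dy=+10->C; (2,4):dx=-2,dy=+8->D; (2,5):dx=+9,dy=+12->C; (2,6):dx=+2,dy=+4->C
  (2,7):dx=+1,dy=+1->C; (2,8):dx=-3,dy=-4->C; (2,9):dx=+3,dy=-2->D; (3,4):dx=-10,dy=-2->C
  (3,5):dx=+1,dy=+2->C; (3,6):dx=-6,dy=-6->C; (3,7):dx=-7,dy=-9->C; (3,8):dx=-11,dy=-14->C
  (3,9):dx=-5,dy=-12->C; (4,5):dx=+11,dy=+4->C; (4,6):dx=+4,dy=-4->D; (4,7):dx=+3,dy=-7->D
  (4,8):dx=-1,dy=-12->C; (4,9):dx=+5,dy=-10->D; (5,6):dx=-7,dy=-8->C; (5,7):dx=-8,dy=-11->C
  (5,8):dx=-12,dy=-16->C; (5,9):dx=-6,dy=-14->C; (6,7):dx=-1,dy=-3->C; (6,8):dx=-5,dy=-8->C
  (6,9):dx=+1,dy=-6->D; (7,8):dx=-4,dy=-5->C; (7,9):dx=+2,dy=-3->D; (8,9):dx=+6,dy=+2->C
Step 2: C = 28, D = 8, total pairs = 36.
Step 3: tau = (C - D)/(n(n-1)/2) = (28 - 8)/36 = 0.555556.
Step 4: Exact two-sided p-value (enumerate n! = 362880 permutations of y under H0): p = 0.044615.
Step 5: alpha = 0.05. reject H0.

tau_b = 0.5556 (C=28, D=8), p = 0.044615, reject H0.


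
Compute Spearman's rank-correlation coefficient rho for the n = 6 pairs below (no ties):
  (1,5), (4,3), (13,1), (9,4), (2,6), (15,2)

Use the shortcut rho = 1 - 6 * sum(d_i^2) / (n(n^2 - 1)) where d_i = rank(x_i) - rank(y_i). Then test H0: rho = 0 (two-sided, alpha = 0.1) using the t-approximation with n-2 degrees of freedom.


Step 1: Rank x and y separately (midranks; no ties here).
rank(x): 1->1, 4->3, 13->5, 9->4, 2->2, 15->6
rank(y): 5->5, 3->3, 1->1, 4->4, 6->6, 2->2
Step 2: d_i = R_x(i) - R_y(i); compute d_i^2.
  (1-5)^2=16, (3-3)^2=0, (5-1)^2=16, (4-4)^2=0, (2-6)^2=16, (6-2)^2=16
sum(d^2) = 64.
Step 3: rho = 1 - 6*64 / (6*(6^2 - 1)) = 1 - 384/210 = -0.828571.
Step 4: Under H0, t = rho * sqrt((n-2)/(1-rho^2)) = -2.9598 ~ t(4).
Step 5: Two-sided p-value from the t-distribution with 4 df = 0.041563.
Step 6: alpha = 0.1. reject H0.

rho = -0.8286, p = 0.041563, reject H0 at alpha = 0.1.


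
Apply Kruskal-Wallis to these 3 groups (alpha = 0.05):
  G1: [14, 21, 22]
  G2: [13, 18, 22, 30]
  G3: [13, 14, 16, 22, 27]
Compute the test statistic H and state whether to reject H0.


Step 1: Combine all N = 12 observations and assign midranks.
sorted (value, group, rank): (13,G2,1.5), (13,G3,1.5), (14,G1,3.5), (14,G3,3.5), (16,G3,5), (18,G2,6), (21,G1,7), (22,G1,9), (22,G2,9), (22,G3,9), (27,G3,11), (30,G2,12)
Step 2: Sum ranks within each group.
R_1 = 19.5 (n_1 = 3)
R_2 = 28.5 (n_2 = 4)
R_3 = 30 (n_3 = 5)
Step 3: H = 12/(N(N+1)) * sum(R_i^2/n_i) - 3(N+1)
     = 12/(12*13) * (19.5^2/3 + 28.5^2/4 + 30^2/5) - 3*13
     = 0.076923 * 509.812 - 39
     = 0.216346.
Step 4: Ties present; correction factor C = 1 - 36/(12^3 - 12) = 0.979021. Corrected H = 0.216346 / 0.979021 = 0.220982.
Step 5: Under H0, H ~ chi^2(2); p-value = 0.895394.
Step 6: alpha = 0.05. fail to reject H0.

H = 0.2210, df = 2, p = 0.895394, fail to reject H0.


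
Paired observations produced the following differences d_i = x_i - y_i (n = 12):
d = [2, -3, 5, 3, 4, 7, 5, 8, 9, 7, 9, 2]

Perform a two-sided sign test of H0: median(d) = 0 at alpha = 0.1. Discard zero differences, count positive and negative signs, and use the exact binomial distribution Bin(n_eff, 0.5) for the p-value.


Step 1: Discard zero differences. Original n = 12; n_eff = number of nonzero differences = 12.
Nonzero differences (with sign): +2, -3, +5, +3, +4, +7, +5, +8, +9, +7, +9, +2
Step 2: Count signs: positive = 11, negative = 1.
Step 3: Under H0: P(positive) = 0.5, so the number of positives S ~ Bin(12, 0.5).
Step 4: Two-sided exact p-value = sum of Bin(12,0.5) probabilities at or below the observed probability = 0.006348.
Step 5: alpha = 0.1. reject H0.

n_eff = 12, pos = 11, neg = 1, p = 0.006348, reject H0.


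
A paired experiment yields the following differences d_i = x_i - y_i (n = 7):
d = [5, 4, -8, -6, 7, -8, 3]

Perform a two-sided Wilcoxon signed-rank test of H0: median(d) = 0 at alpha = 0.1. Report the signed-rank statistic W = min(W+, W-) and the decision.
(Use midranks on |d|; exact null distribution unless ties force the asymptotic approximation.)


Step 1: Drop any zero differences (none here) and take |d_i|.
|d| = [5, 4, 8, 6, 7, 8, 3]
Step 2: Midrank |d_i| (ties get averaged ranks).
ranks: |5|->3, |4|->2, |8|->6.5, |6|->4, |7|->5, |8|->6.5, |3|->1
Step 3: Attach original signs; sum ranks with positive sign and with negative sign.
W+ = 3 + 2 + 5 + 1 = 11
W- = 6.5 + 4 + 6.5 = 17
(Check: W+ + W- = 28 should equal n(n+1)/2 = 28.)
Step 4: Test statistic W = min(W+, W-) = 11.
Step 5: Ties in |d|, so use the tie-corrected normal approximation.
        E[W] = n(n+1)/4 = 7*8/4 = 14.
        Tie groups: |d|=8 (t=2); sum(t^3 - t) = 6.
        Var[W] = n(n+1)(2n+1)/24 - sum(t^3-t)/48 = 840/24 - 6/48 = 34.875.
        z = (W - E[W]) / sqrt(Var[W]) = (11 - 14) / 5.9055 = -0.5080.
        Two-sided p = 2*Phi(z) = 0.611453.
Step 6: alpha = 0.1. fail to reject H0.

W+ = 11, W- = 17, W = min = 11, p = 0.611453, fail to reject H0.


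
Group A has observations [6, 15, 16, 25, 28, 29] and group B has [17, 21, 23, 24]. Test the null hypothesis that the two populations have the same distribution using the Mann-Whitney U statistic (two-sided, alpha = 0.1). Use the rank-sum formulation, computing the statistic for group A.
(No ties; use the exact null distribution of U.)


Step 1: Combine and sort all 10 observations; assign midranks.
sorted (value, group): (6,X), (15,X), (16,X), (17,Y), (21,Y), (23,Y), (24,Y), (25,X), (28,X), (29,X)
ranks: 6->1, 15->2, 16->3, 17->4, 21->5, 23->6, 24->7, 25->8, 28->9, 29->10
Step 2: Rank sum for X: R1 = 1 + 2 + 3 + 8 + 9 + 10 = 33.
Step 3: U_X = R1 - n1(n1+1)/2 = 33 - 6*7/2 = 33 - 21 = 12.
       U_Y = n1*n2 - U_X = 24 - 12 = 12.
Step 4: No ties, so the exact null distribution of U (based on enumerating the C(10,6) = 210 equally likely rank assignments) gives the two-sided p-value.
Step 5: p-value = 1.000000; compare to alpha = 0.1. fail to reject H0.

U_X = 12, p = 1.000000, fail to reject H0 at alpha = 0.1.


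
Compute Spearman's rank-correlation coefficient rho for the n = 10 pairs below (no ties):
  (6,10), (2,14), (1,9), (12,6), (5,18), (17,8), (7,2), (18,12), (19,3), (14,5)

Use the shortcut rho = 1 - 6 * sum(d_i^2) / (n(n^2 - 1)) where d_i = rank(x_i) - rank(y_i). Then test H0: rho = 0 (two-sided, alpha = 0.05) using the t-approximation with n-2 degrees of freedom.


Step 1: Rank x and y separately (midranks; no ties here).
rank(x): 6->4, 2->2, 1->1, 12->6, 5->3, 17->8, 7->5, 18->9, 19->10, 14->7
rank(y): 10->7, 14->9, 9->6, 6->4, 18->10, 8->5, 2->1, 12->8, 3->2, 5->3
Step 2: d_i = R_x(i) - R_y(i); compute d_i^2.
  (4-7)^2=9, (2-9)^2=49, (1-6)^2=25, (6-4)^2=4, (3-10)^2=49, (8-5)^2=9, (5-1)^2=16, (9-8)^2=1, (10-2)^2=64, (7-3)^2=16
sum(d^2) = 242.
Step 3: rho = 1 - 6*242 / (10*(10^2 - 1)) = 1 - 1452/990 = -0.466667.
Step 4: Under H0, t = rho * sqrt((n-2)/(1-rho^2)) = -1.4924 ~ t(8).
Step 5: Two-sided p-value from the t-distribution with 8 df = 0.173939.
Step 6: alpha = 0.05. fail to reject H0.

rho = -0.4667, p = 0.173939, fail to reject H0 at alpha = 0.05.


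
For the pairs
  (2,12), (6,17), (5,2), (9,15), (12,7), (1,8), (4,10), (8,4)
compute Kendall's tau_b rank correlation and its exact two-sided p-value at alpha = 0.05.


Step 1: Enumerate the 28 unordered pairs (i,j) with i<j and classify each by sign(x_j-x_i) * sign(y_j-y_i).
  (1,2):dx=+4,dy=+5->C; (1,3):dx=+3,dy=-10->D; (1,4):dx=+7,dy=+3->C; (1,5):dx=+10,dy=-5->D
  (1,6):dx=-1,dy=-4->C; (1,7):dx=+2,dy=-2->D; (1,8):dx=+6,dy=-8->D; (2,3):dx=-1,dy=-15->C
  (2,4):dx=+3,dy=-2->D; (2,5):dx=+6,dy=-10->D; (2,6):dx=-5,dy=-9->C; (2,7):dx=-2,dy=-7->C
  (2,8):dx=+2,dy=-13->D; (3,4):dx=+4,dy=+13->C; (3,5):dx=+7,dy=+5->C; (3,6):dx=-4,dy=+6->D
  (3,7):dx=-1,dy=+8->D; (3,8):dx=+3,dy=+2->C; (4,5):dx=+3,dy=-8->D; (4,6):dx=-8,dy=-7->C
  (4,7):dx=-5,dy=-5->C; (4,8):dx=-1,dy=-11->C; (5,6):dx=-11,dy=+1->D; (5,7):dx=-8,dy=+3->D
  (5,8):dx=-4,dy=-3->C; (6,7):dx=+3,dy=+2->C; (6,8):dx=+7,dy=-4->D; (7,8):dx=+4,dy=-6->D
Step 2: C = 14, D = 14, total pairs = 28.
Step 3: tau = (C - D)/(n(n-1)/2) = (14 - 14)/28 = 0.000000.
Step 4: Exact two-sided p-value (enumerate n! = 40320 permutations of y under H0): p = 1.000000.
Step 5: alpha = 0.05. fail to reject H0.

tau_b = 0.0000 (C=14, D=14), p = 1.000000, fail to reject H0.


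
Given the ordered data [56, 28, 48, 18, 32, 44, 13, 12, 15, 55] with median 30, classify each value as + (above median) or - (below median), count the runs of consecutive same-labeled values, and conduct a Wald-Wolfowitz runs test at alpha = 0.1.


Step 1: Compute median = 30; label A = above, B = below.
Labels in order: ABABAABBBA  (n_A = 5, n_B = 5)
Step 2: Count runs R = 7.
Step 3: Under H0 (random ordering), E[R] = 2*n_A*n_B/(n_A+n_B) + 1 = 2*5*5/10 + 1 = 6.0000.
        Var[R] = 2*n_A*n_B*(2*n_A*n_B - n_A - n_B) / ((n_A+n_B)^2 * (n_A+n_B-1)) = 2000/900 = 2.2222.
        SD[R] = 1.4907.
Step 4: Continuity-corrected z = (R - 0.5 - E[R]) / SD[R] = (7 - 0.5 - 6.0000) / 1.4907 = 0.3354.
Step 5: Two-sided p-value via normal approximation = 2*(1 - Phi(|z|)) = 0.737316.
Step 6: alpha = 0.1. fail to reject H0.

R = 7, z = 0.3354, p = 0.737316, fail to reject H0.


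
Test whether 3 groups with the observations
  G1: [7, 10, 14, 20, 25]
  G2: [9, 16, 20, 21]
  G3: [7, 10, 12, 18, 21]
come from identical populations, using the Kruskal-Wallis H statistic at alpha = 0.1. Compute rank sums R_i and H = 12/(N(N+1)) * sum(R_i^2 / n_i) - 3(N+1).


Step 1: Combine all N = 14 observations and assign midranks.
sorted (value, group, rank): (7,G1,1.5), (7,G3,1.5), (9,G2,3), (10,G1,4.5), (10,G3,4.5), (12,G3,6), (14,G1,7), (16,G2,8), (18,G3,9), (20,G1,10.5), (20,G2,10.5), (21,G2,12.5), (21,G3,12.5), (25,G1,14)
Step 2: Sum ranks within each group.
R_1 = 37.5 (n_1 = 5)
R_2 = 34 (n_2 = 4)
R_3 = 33.5 (n_3 = 5)
Step 3: H = 12/(N(N+1)) * sum(R_i^2/n_i) - 3(N+1)
     = 12/(14*15) * (37.5^2/5 + 34^2/4 + 33.5^2/5) - 3*15
     = 0.057143 * 794.7 - 45
     = 0.411429.
Step 4: Ties present; correction factor C = 1 - 24/(14^3 - 14) = 0.991209. Corrected H = 0.411429 / 0.991209 = 0.415078.
Step 5: Under H0, H ~ chi^2(2); p-value = 0.812582.
Step 6: alpha = 0.1. fail to reject H0.

H = 0.4151, df = 2, p = 0.812582, fail to reject H0.
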